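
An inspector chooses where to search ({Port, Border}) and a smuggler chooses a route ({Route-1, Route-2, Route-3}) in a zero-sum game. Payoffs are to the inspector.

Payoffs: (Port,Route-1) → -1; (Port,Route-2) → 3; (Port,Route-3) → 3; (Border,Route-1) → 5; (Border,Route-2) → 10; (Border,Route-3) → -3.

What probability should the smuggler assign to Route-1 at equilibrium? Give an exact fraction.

1/2

Row minima: Port → -1, Border → -3; maximin = -1.
Column maxima: Route-1 → 5, Route-2 → 10, Route-3 → 3; minimax = 3.
-1 ≠ 3, so there is no saddle point; optimal play is mixed.
Route-2 is strictly dominated by Route-1 (it gives the inspector strictly more in every row), so the smuggler never plays it.
On the remaining 2×2 (Port, Border vs Route-1, Route-3):
Let the inspector play Port with probability p. Expected payoff against Route-1: (-1)p + 5(1−p) = −6p + 5; against Route-3: 3p + (-3)(1−p) = 6p − 3.
Setting these equal: −6p + 5 = 6p − 3 ⇒ −12p = -8 ⇒ p = 2/3, and the value is (-6)·(2/3) + 5 = 1.
For the smuggler: with q = P(Route-1), equating Port's and Border's payoffs gives −4q + 3 = 8q − 3 ⇒ q = 1/2.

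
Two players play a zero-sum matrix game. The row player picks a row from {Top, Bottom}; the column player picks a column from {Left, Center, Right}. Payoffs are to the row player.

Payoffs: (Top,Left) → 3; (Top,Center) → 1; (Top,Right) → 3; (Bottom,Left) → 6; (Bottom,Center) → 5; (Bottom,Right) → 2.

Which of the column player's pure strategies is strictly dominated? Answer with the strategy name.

Center holds the row player's payoff strictly below Left in every row: 1 < 3, 5 < 6.
So Left is strictly dominated for the column player.

Left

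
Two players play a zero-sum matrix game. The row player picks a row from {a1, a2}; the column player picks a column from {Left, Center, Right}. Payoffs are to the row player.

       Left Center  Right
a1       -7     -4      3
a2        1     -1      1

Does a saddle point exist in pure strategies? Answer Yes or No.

Row minima: a1 → -7, a2 → -1; maximin = -1.
Column maxima: Left → 1, Center → -1, Right → 3; minimax = -1.
maximin = minimax = -1, so a saddle point exists.

Yes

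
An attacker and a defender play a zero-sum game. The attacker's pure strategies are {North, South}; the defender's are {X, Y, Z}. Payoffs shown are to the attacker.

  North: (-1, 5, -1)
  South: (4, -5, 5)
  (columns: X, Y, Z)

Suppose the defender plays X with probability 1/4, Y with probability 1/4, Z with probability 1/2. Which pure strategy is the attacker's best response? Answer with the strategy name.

Expected payoff of North: (1/4)·(-1) + (1/4)·5 + (1/2)·(-1) = 1/2.
Expected payoff of South: (1/4)·4 + (1/4)·(-5) + (1/2)·5 = 9/4.
The largest is 9/4, so the attacker's best response is South.

South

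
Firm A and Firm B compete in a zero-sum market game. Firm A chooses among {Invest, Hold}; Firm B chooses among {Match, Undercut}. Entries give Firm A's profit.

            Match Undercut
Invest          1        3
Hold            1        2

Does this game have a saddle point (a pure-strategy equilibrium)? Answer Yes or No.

Row minima: Invest → 1, Hold → 1; maximin = 1.
Column maxima: Match → 1, Undercut → 3; minimax = 1.
maximin = minimax = 1, so a saddle point exists.

Yes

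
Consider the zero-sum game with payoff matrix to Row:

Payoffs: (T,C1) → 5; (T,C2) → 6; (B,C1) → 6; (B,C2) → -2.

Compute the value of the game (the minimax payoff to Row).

Row minima: T → 5, B → -2; maximin = 5.
Column maxima: C1 → 6, C2 → 6; minimax = 6.
5 ≠ 6, so there is no saddle point; optimal play is mixed.
Let Row play T with probability p. Expected payoff against C1: 5p + 6(1−p) = −p + 6; against C2: 6p + (-2)(1−p) = 8p − 2.
Setting these equal: −p + 6 = 8p − 2 ⇒ −9p = -8 ⇒ p = 8/9, and the value is (-1)·(8/9) + 6 = 46/9.
For Column: with q = P(C1), equating T's and B's payoffs gives −q + 6 = 8q − 2 ⇒ q = 8/9.

46/9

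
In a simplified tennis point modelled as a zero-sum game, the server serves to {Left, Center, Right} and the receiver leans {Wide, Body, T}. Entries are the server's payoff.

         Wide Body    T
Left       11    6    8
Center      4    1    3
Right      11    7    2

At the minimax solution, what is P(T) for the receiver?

1/7

Row minima: Left → 6, Center → 1, Right → 2; maximin = 6.
Column maxima: Wide → 11, Body → 7, T → 8; minimax = 7.
6 ≠ 7, so there is no saddle point; optimal play is mixed.
Center is strictly dominated by Left, so the server never plays it.
Wide is strictly dominated by Body (it gives the server strictly more in every row), so the receiver never plays it.
On the remaining 2×2 (Left, Right vs Body, T):
Let the server play Left with probability p. Expected payoff against Body: 6p + 7(1−p) = −p + 7; against T: 8p + 2(1−p) = 6p + 2.
Setting these equal: −p + 7 = 6p + 2 ⇒ −7p = -5 ⇒ p = 5/7, and the value is (-1)·(5/7) + 7 = 44/7.
For the receiver: with q = P(Body), equating Left's and Right's payoffs gives −2q + 8 = 5q + 2 ⇒ q = 6/7.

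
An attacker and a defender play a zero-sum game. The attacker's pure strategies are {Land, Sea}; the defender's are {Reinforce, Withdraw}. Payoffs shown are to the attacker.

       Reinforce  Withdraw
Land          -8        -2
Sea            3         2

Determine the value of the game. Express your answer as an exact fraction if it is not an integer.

2

Row minima: Land → -8, Sea → 2; maximin = 2.
Column maxima: Reinforce → 3, Withdraw → 2; minimax = 2.
Since maximin = minimax = 2, there is a saddle point and the value is 2.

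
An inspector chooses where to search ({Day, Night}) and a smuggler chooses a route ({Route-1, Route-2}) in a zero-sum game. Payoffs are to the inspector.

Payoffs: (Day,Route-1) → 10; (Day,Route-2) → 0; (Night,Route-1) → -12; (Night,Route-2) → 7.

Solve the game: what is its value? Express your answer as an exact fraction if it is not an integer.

70/29

Row minima: Day → 0, Night → -12; maximin = 0.
Column maxima: Route-1 → 10, Route-2 → 7; minimax = 7.
0 ≠ 7, so there is no saddle point; optimal play is mixed.
Let the inspector play Day with probability p. Expected payoff against Route-1: 10p + (-12)(1−p) = 22p − 12; against Route-2: 0p + 7(1−p) = −7p + 7.
Setting these equal: 22p − 12 = −7p + 7 ⇒ 29p = 19 ⇒ p = 19/29, and the value is (22)·(19/29) − 12 = 70/29.
For the smuggler: with q = P(Route-1), equating Day's and Night's payoffs gives 10q = −19q + 7 ⇒ q = 7/29.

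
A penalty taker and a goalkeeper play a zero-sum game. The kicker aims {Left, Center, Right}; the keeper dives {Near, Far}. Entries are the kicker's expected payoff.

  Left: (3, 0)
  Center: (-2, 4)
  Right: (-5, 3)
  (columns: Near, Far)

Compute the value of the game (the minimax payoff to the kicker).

Row minima: Left → 0, Center → -2, Right → -5; maximin = 0.
Column maxima: Near → 3, Far → 4; minimax = 3.
0 ≠ 3, so there is no saddle point; optimal play is mixed.
Right is strictly dominated by Center, so the kicker never plays it.
On the remaining 2×2 (Left, Center vs Near, Far):
Let the kicker play Left with probability p. Expected payoff against Near: 3p + (-2)(1−p) = 5p − 2; against Far: 0p + 4(1−p) = −4p + 4.
Setting these equal: 5p − 2 = −4p + 4 ⇒ 9p = 6 ⇒ p = 2/3, and the value is (5)·(2/3) − 2 = 4/3.
For the keeper: with q = P(Near), equating Left's and Center's payoffs gives 3q = −6q + 4 ⇒ q = 4/9.

4/3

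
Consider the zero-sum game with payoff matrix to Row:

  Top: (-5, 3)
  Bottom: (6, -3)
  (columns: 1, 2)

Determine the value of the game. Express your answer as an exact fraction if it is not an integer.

3/17

Row minima: Top → -5, Bottom → -3; maximin = -3.
Column maxima: 1 → 6, 2 → 3; minimax = 3.
-3 ≠ 3, so there is no saddle point; optimal play is mixed.
Let Row play Top with probability p. Expected payoff against 1: (-5)p + 6(1−p) = −11p + 6; against 2: 3p + (-3)(1−p) = 6p − 3.
Setting these equal: −11p + 6 = 6p − 3 ⇒ −17p = -9 ⇒ p = 9/17, and the value is (-11)·(9/17) + 6 = 3/17.
For Column: with q = P(1), equating Top's and Bottom's payoffs gives −8q + 3 = 9q − 3 ⇒ q = 6/17.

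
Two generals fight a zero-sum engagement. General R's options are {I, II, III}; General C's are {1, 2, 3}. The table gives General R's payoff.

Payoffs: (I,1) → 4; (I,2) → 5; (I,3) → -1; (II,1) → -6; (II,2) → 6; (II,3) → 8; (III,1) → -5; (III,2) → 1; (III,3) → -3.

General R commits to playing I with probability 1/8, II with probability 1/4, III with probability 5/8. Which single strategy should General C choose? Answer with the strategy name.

1

If General C plays 1, General R's expected payoff is (1/8)·4 + (1/4)·(-6) + (5/8)·(-5) = -33/8.
If General C plays 2, General R's expected payoff is (1/8)·5 + (1/4)·6 + (5/8)·1 = 11/4.
If General C plays 3, General R's expected payoff is (1/8)·(-1) + (1/4)·8 + (5/8)·(-3) = 0.
General C minimizes General R's payoff; the smallest is -33/8, so the best response is 1.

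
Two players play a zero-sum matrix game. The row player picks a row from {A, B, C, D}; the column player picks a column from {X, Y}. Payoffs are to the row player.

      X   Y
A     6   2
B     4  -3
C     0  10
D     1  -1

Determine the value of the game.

Row minima: A → 2, B → -3, C → 0, D → -1; maximin = 2.
Column maxima: X → 6, Y → 10; minimax = 6.
2 ≠ 6, so there is no saddle point; optimal play is mixed.
B is strictly dominated by A, so the row player never plays it.
D is strictly dominated by A, so the row player never plays it.
On the remaining 2×2 (A, C vs X, Y):
Let the row player play A with probability p. Expected payoff against X: 6p + 0(1−p) = 6p; against Y: 2p + 10(1−p) = −8p + 10.
Setting these equal: 6p = −8p + 10 ⇒ 14p = 10 ⇒ p = 5/7, and the value is (6)·(5/7) = 30/7.
For the column player: with q = P(X), equating A's and C's payoffs gives 4q + 2 = −10q + 10 ⇒ q = 4/7.

30/7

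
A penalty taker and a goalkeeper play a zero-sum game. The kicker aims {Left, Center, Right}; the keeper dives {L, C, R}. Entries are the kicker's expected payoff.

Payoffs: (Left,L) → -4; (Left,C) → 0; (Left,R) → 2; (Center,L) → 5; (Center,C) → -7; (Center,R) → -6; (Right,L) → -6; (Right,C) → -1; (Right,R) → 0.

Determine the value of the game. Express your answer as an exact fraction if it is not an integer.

Row minima: Left → -4, Center → -7, Right → -6; maximin = -4.
Column maxima: L → 5, C → 0, R → 2; minimax = 0.
-4 ≠ 0, so there is no saddle point; optimal play is mixed.
Right is strictly dominated by Left, so the kicker never plays it.
R is strictly dominated by C (it gives the kicker strictly more in every row), so the keeper never plays it.
On the remaining 2×2 (Left, Center vs L, C):
Let the kicker play Left with probability p. Expected payoff against L: (-4)p + 5(1−p) = −9p + 5; against C: 0p + (-7)(1−p) = 7p − 7.
Setting these equal: −9p + 5 = 7p − 7 ⇒ −16p = -12 ⇒ p = 3/4, and the value is (-9)·(3/4) + 5 = -7/4.
For the keeper: with q = P(L), equating Left's and Center's payoffs gives −4q = 12q − 7 ⇒ q = 7/16.

-7/4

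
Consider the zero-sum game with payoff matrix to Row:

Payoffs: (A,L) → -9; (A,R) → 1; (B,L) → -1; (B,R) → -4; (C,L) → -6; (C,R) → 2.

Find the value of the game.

Row minima: A → -9, B → -4, C → -6; maximin = -4.
Column maxima: L → -1, R → 2; minimax = -1.
-4 ≠ -1, so there is no saddle point; optimal play is mixed.
A is strictly dominated by C, so Row never plays it.
On the remaining 2×2 (B, C vs L, R):
Let Row play B with probability p. Expected payoff against L: (-1)p + (-6)(1−p) = 5p − 6; against R: (-4)p + 2(1−p) = −6p + 2.
Setting these equal: 5p − 6 = −6p + 2 ⇒ 11p = 8 ⇒ p = 8/11, and the value is (5)·(8/11) − 6 = -26/11.
For Column: with q = P(L), equating B's and C's payoffs gives 3q − 4 = −8q + 2 ⇒ q = 6/11.

-26/11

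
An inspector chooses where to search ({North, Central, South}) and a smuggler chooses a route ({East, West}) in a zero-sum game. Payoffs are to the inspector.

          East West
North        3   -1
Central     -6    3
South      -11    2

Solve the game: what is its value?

Row minima: North → -1, Central → -6, South → -11; maximin = -1.
Column maxima: East → 3, West → 3; minimax = 3.
-1 ≠ 3, so there is no saddle point; optimal play is mixed.
South is strictly dominated by Central, so the inspector never plays it.
On the remaining 2×2 (North, Central vs East, West):
Let the inspector play North with probability p. Expected payoff against East: 3p + (-6)(1−p) = 9p − 6; against West: (-1)p + 3(1−p) = −4p + 3.
Setting these equal: 9p − 6 = −4p + 3 ⇒ 13p = 9 ⇒ p = 9/13, and the value is (9)·(9/13) − 6 = 3/13.
For the smuggler: with q = P(East), equating North's and Central's payoffs gives 4q − 1 = −9q + 3 ⇒ q = 4/13.

3/13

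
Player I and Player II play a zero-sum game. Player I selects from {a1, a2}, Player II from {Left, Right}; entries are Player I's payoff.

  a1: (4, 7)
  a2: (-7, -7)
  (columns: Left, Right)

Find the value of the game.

Row minima: a1 → 4, a2 → -7; maximin = 4.
Column maxima: Left → 4, Right → 7; minimax = 4.
Since maximin = minimax = 4, there is a saddle point and the value is 4.

4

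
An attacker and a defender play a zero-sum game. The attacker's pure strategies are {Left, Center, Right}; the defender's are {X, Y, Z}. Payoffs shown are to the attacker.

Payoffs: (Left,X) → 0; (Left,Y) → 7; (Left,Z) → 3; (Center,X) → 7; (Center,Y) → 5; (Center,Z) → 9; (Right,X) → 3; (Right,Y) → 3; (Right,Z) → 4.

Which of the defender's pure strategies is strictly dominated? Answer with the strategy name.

Z

X holds the attacker's payoff strictly below Z in every row: 0 < 3, 7 < 9, 3 < 4.
So Z is strictly dominated for the defender.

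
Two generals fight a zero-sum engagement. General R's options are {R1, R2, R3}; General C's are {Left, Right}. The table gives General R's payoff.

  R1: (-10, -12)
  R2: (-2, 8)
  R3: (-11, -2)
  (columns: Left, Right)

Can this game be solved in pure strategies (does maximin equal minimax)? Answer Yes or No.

Row minima: R1 → -12, R2 → -2, R3 → -11; maximin = -2.
Column maxima: Left → -2, Right → 8; minimax = -2.
maximin = minimax = -2, so a saddle point exists.

Yes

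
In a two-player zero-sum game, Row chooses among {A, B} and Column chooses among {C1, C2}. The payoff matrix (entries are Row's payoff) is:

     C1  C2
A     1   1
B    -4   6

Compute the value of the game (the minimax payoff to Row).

Row minima: A → 1, B → -4; maximin = 1.
Column maxima: C1 → 1, C2 → 6; minimax = 1.
Since maximin = minimax = 1, there is a saddle point and the value is 1.

1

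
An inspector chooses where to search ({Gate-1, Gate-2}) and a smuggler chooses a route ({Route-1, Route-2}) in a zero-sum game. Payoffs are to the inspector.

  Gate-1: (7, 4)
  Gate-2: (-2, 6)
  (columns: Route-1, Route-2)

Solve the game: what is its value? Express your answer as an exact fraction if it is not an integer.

50/11

Row minima: Gate-1 → 4, Gate-2 → -2; maximin = 4.
Column maxima: Route-1 → 7, Route-2 → 6; minimax = 6.
4 ≠ 6, so there is no saddle point; optimal play is mixed.
Let the inspector play Gate-1 with probability p. Expected payoff against Route-1: 7p + (-2)(1−p) = 9p − 2; against Route-2: 4p + 6(1−p) = −2p + 6.
Setting these equal: 9p − 2 = −2p + 6 ⇒ 11p = 8 ⇒ p = 8/11, and the value is (9)·(8/11) − 2 = 50/11.
For the smuggler: with q = P(Route-1), equating Gate-1's and Gate-2's payoffs gives 3q + 4 = −8q + 6 ⇒ q = 2/11.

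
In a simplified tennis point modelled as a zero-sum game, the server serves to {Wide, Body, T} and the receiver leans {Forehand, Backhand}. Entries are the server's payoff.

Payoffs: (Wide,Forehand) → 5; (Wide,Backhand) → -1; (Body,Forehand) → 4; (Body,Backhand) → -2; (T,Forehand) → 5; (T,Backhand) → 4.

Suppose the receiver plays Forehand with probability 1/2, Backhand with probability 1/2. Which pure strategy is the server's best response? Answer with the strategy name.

T

Expected payoff of Wide: (1/2)·5 + (1/2)·(-1) = 2.
Expected payoff of Body: (1/2)·4 + (1/2)·(-2) = 1.
Expected payoff of T: (1/2)·5 + (1/2)·4 = 9/2.
The largest is 9/2, so the server's best response is T.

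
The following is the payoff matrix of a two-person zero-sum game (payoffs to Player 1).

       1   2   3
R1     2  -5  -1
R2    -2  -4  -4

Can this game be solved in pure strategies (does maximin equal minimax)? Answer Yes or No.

Row minima: R1 → -5, R2 → -4; maximin = -4.
Column maxima: 1 → 2, 2 → -4, 3 → -1; minimax = -4.
maximin = minimax = -4, so a saddle point exists.

Yes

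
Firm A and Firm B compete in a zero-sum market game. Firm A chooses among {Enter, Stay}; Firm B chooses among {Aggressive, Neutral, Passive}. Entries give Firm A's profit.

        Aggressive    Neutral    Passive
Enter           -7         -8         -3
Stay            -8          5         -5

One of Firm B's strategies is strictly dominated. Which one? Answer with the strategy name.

Passive

Aggressive holds Firm A's payoff strictly below Passive in every row: -7 < -3, -8 < -5.
So Passive is strictly dominated for Firm B.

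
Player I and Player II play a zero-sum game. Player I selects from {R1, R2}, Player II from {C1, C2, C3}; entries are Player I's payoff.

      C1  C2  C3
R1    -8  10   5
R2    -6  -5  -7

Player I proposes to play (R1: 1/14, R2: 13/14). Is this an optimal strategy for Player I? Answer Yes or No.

Against C1 this mix gives (1/14)·(-8) + (13/14)·(-6) = -43/7.
Against C2 this mix gives (1/14)·10 + (13/14)·(-5) = -55/14.
Against C3 this mix gives (1/14)·5 + (13/14)·(-7) = -43/7.
All of Player II's active replies (C1, C3) yield -43/7, and no column does worse for Player I. The mix makes Player II indifferent and guarantees -43/7, so it is optimal.

Yes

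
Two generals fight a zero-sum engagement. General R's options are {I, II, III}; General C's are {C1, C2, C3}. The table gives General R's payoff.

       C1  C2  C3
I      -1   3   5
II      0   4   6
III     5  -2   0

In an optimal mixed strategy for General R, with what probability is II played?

Row minima: I → -1, II → 0, III → -2; maximin = 0.
Column maxima: C1 → 5, C2 → 4, C3 → 6; minimax = 4.
0 ≠ 4, so there is no saddle point; optimal play is mixed.
I is strictly dominated by II, so General R never plays it.
C3 is strictly dominated by C2 (it gives General R strictly more in every row), so General C never plays it.
On the remaining 2×2 (II, III vs C1, C2):
Let General R play II with probability p. Expected payoff against C1: 0p + 5(1−p) = −5p + 5; against C2: 4p + (-2)(1−p) = 6p − 2.
Setting these equal: −5p + 5 = 6p − 2 ⇒ −11p = -7 ⇒ p = 7/11, and the value is (-5)·(7/11) + 5 = 20/11.
For General C: with q = P(C1), equating II's and III's payoffs gives −4q + 4 = 7q − 2 ⇒ q = 6/11.

7/11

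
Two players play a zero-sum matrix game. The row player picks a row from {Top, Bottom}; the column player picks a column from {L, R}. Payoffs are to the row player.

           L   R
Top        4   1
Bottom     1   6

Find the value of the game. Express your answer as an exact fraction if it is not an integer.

23/8

Row minima: Top → 1, Bottom → 1; maximin = 1.
Column maxima: L → 4, R → 6; minimax = 4.
1 ≠ 4, so there is no saddle point; optimal play is mixed.
Let the row player play Top with probability p. Expected payoff against L: 4p + 1(1−p) = 3p + 1; against R: 1p + 6(1−p) = −5p + 6.
Setting these equal: 3p + 1 = −5p + 6 ⇒ 8p = 5 ⇒ p = 5/8, and the value is (3)·(5/8) + 1 = 23/8.
For the column player: with q = P(L), equating Top's and Bottom's payoffs gives 3q + 1 = −5q + 6 ⇒ q = 5/8.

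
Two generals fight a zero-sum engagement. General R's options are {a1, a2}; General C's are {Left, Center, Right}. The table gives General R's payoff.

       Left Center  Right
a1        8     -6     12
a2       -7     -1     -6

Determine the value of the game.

-5/2

Row minima: a1 → -6, a2 → -7; maximin = -6.
Column maxima: Left → 8, Center → -1, Right → 12; minimax = -1.
-6 ≠ -1, so there is no saddle point; optimal play is mixed.
Right is strictly dominated by Left (it gives General R strictly more in every row), so General C never plays it.
On the remaining 2×2 (a1, a2 vs Left, Center):
Let General R play a1 with probability p. Expected payoff against Left: 8p + (-7)(1−p) = 15p − 7; against Center: (-6)p + (-1)(1−p) = −5p − 1.
Setting these equal: 15p − 7 = −5p − 1 ⇒ 20p = 6 ⇒ p = 3/10, and the value is (15)·(3/10) − 7 = -5/2.
For General C: with q = P(Left), equating a1's and a2's payoffs gives 14q − 6 = −6q − 1 ⇒ q = 1/4.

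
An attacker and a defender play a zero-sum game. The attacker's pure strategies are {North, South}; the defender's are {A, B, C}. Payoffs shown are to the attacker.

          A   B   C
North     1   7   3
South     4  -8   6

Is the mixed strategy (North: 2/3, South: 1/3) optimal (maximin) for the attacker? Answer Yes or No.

Yes

Against A this mix gives (2/3)·1 + (1/3)·4 = 2.
Against B this mix gives (2/3)·7 + (1/3)·(-8) = 2.
Against C this mix gives (2/3)·3 + (1/3)·6 = 4.
All of the defender's active replies (A, B) yield 2, and no column does worse for the attacker. The mix makes the defender indifferent and guarantees 2, so it is optimal.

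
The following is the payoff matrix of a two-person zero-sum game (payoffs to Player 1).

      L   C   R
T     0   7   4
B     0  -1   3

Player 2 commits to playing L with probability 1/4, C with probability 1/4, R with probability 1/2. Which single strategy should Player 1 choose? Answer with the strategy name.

Expected payoff of T: (1/4)·0 + (1/4)·7 + (1/2)·4 = 15/4.
Expected payoff of B: (1/4)·0 + (1/4)·(-1) + (1/2)·3 = 5/4.
The largest is 15/4, so Player 1's best response is T.

T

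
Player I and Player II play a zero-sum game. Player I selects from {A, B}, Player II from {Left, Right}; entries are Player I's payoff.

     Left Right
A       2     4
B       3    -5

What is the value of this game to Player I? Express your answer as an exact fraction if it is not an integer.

Row minima: A → 2, B → -5; maximin = 2.
Column maxima: Left → 3, Right → 4; minimax = 3.
2 ≠ 3, so there is no saddle point; optimal play is mixed.
Let Player I play A with probability p. Expected payoff against Left: 2p + 3(1−p) = −p + 3; against Right: 4p + (-5)(1−p) = 9p − 5.
Setting these equal: −p + 3 = 9p − 5 ⇒ −10p = -8 ⇒ p = 4/5, and the value is (-1)·(4/5) + 3 = 11/5.
For Player II: with q = P(Left), equating A's and B's payoffs gives −2q + 4 = 8q − 5 ⇒ q = 9/10.

11/5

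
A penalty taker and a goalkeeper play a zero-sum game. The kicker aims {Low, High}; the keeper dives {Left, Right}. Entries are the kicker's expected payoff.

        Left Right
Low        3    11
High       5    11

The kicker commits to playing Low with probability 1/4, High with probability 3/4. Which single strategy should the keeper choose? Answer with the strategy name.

If the keeper plays Left, the kicker's expected payoff is (1/4)·3 + (3/4)·5 = 9/2.
If the keeper plays Right, the kicker's expected payoff is (1/4)·11 + (3/4)·11 = 11.
The keeper minimizes the kicker's payoff; the smallest is 9/2, so the best response is Left.

Left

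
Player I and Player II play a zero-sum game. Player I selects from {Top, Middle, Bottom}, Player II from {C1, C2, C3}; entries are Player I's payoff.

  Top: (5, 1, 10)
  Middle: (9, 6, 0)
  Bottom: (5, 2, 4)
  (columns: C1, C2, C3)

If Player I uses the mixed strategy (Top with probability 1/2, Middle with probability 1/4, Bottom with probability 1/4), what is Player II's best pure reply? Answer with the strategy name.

C2

If Player II plays C1, Player I's expected payoff is (1/2)·5 + (1/4)·9 + (1/4)·5 = 6.
If Player II plays C2, Player I's expected payoff is (1/2)·1 + (1/4)·6 + (1/4)·2 = 5/2.
If Player II plays C3, Player I's expected payoff is (1/2)·10 + (1/4)·0 + (1/4)·4 = 6.
Player II minimizes Player I's payoff; the smallest is 5/2, so the best response is C2.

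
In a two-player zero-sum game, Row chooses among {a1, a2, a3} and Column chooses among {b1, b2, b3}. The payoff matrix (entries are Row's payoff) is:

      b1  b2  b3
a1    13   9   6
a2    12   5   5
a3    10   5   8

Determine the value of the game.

7

Row minima: a1 → 6, a2 → 5, a3 → 5; maximin = 6.
Column maxima: b1 → 13, b2 → 9, b3 → 8; minimax = 8.
6 ≠ 8, so there is no saddle point; optimal play is mixed.
a2 is strictly dominated by a1, so Row never plays it.
b1 is strictly dominated by b2 (it gives Row strictly more in every row), so Column never plays it.
On the remaining 2×2 (a1, a3 vs b2, b3):
Let Row play a1 with probability p. Expected payoff against b2: 9p + 5(1−p) = 4p + 5; against b3: 6p + 8(1−p) = −2p + 8.
Setting these equal: 4p + 5 = −2p + 8 ⇒ 6p = 3 ⇒ p = 1/2, and the value is (4)·(1/2) + 5 = 7.
For Column: with q = P(b2), equating a1's and a3's payoffs gives 3q + 6 = −3q + 8 ⇒ q = 1/3.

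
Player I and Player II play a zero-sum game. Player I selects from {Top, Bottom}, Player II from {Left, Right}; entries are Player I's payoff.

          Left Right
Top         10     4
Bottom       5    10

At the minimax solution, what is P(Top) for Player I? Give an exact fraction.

5/11

Row minima: Top → 4, Bottom → 5; maximin = 5.
Column maxima: Left → 10, Right → 10; minimax = 10.
5 ≠ 10, so there is no saddle point; optimal play is mixed.
Let Player I play Top with probability p. Expected payoff against Left: 10p + 5(1−p) = 5p + 5; against Right: 4p + 10(1−p) = −6p + 10.
Setting these equal: 5p + 5 = −6p + 10 ⇒ 11p = 5 ⇒ p = 5/11, and the value is (5)·(5/11) + 5 = 80/11.
For Player II: with q = P(Left), equating Top's and Bottom's payoffs gives 6q + 4 = −5q + 10 ⇒ q = 6/11.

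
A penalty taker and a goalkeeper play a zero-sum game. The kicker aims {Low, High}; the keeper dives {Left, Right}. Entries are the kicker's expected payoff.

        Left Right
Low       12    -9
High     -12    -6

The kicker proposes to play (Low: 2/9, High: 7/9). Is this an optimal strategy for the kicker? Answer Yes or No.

Yes

Against Left this mix gives (2/9)·12 + (7/9)·(-12) = -20/3.
Against Right this mix gives (2/9)·(-9) + (7/9)·(-6) = -20/3.
All of the keeper's active replies (Left, Right) yield -20/3, and no column does worse for the kicker. The mix makes the keeper indifferent and guarantees -20/3, so it is optimal.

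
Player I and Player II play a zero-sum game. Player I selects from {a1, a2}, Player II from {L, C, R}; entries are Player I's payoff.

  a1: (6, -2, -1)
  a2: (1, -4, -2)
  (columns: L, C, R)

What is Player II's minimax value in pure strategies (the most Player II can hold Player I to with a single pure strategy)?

Column maxima: L → 6, C → -2, R → -1.
The smallest of these is -2.

-2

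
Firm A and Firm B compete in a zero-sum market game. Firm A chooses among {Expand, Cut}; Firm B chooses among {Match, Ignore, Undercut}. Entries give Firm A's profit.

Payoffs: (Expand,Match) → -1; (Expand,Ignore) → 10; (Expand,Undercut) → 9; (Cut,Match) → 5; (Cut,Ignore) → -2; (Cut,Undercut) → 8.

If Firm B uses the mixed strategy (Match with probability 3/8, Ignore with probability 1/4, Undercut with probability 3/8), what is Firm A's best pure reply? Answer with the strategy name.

Expand

Expected payoff of Expand: (3/8)·(-1) + (1/4)·10 + (3/8)·9 = 11/2.
Expected payoff of Cut: (3/8)·5 + (1/4)·(-2) + (3/8)·8 = 35/8.
The largest is 11/2, so Firm A's best response is Expand.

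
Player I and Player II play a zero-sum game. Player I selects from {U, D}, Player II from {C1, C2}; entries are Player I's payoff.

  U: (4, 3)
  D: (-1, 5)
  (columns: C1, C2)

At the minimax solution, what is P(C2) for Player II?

5/7

Row minima: U → 3, D → -1; maximin = 3.
Column maxima: C1 → 4, C2 → 5; minimax = 4.
3 ≠ 4, so there is no saddle point; optimal play is mixed.
Let Player I play U with probability p. Expected payoff against C1: 4p + (-1)(1−p) = 5p − 1; against C2: 3p + 5(1−p) = −2p + 5.
Setting these equal: 5p − 1 = −2p + 5 ⇒ 7p = 6 ⇒ p = 6/7, and the value is (5)·(6/7) − 1 = 23/7.
For Player II: with q = P(C1), equating U's and D's payoffs gives q + 3 = −6q + 5 ⇒ q = 2/7.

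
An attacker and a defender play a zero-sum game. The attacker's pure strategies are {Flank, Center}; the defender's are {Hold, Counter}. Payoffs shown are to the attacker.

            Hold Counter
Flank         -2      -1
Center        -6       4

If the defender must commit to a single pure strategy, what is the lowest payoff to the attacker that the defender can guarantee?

Column maxima: Hold → -2, Counter → 4.
The smallest of these is -2.

-2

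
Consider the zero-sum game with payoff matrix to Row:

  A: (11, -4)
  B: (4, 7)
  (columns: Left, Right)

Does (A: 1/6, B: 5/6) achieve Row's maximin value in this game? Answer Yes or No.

Yes

Against Left this mix gives (1/6)·11 + (5/6)·4 = 31/6.
Against Right this mix gives (1/6)·(-4) + (5/6)·7 = 31/6.
All of Column's active replies (Left, Right) yield 31/6, and no column does worse for Row. The mix makes Column indifferent and guarantees 31/6, so it is optimal.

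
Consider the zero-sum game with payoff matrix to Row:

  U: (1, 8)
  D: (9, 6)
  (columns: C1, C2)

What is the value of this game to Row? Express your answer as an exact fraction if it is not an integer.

Row minima: U → 1, D → 6; maximin = 6.
Column maxima: C1 → 9, C2 → 8; minimax = 8.
6 ≠ 8, so there is no saddle point; optimal play is mixed.
Let Row play U with probability p. Expected payoff against C1: 1p + 9(1−p) = −8p + 9; against C2: 8p + 6(1−p) = 2p + 6.
Setting these equal: −8p + 9 = 2p + 6 ⇒ −10p = -3 ⇒ p = 3/10, and the value is (-8)·(3/10) + 9 = 33/5.
For Column: with q = P(C1), equating U's and D's payoffs gives −7q + 8 = 3q + 6 ⇒ q = 1/5.

33/5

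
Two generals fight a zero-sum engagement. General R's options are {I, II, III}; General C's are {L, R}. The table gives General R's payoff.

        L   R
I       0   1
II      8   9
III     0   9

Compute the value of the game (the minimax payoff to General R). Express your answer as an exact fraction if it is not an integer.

8

Row minima: I → 0, II → 8, III → 0; maximin = 8.
Column maxima: L → 8, R → 9; minimax = 8.
Since maximin = minimax = 8, there is a saddle point and the value is 8.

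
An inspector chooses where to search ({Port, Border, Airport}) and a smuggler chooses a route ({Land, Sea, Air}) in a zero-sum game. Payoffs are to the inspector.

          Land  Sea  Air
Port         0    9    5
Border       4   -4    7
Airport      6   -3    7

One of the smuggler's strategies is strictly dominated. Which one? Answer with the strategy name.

Air

Land holds the inspector's payoff strictly below Air in every row: 0 < 5, 4 < 7, 6 < 7.
So Air is strictly dominated for the smuggler.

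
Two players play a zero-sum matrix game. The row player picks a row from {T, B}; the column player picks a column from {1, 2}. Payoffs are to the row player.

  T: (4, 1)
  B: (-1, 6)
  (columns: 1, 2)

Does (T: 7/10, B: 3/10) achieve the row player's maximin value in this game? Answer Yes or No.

Against 1 this mix gives (7/10)·4 + (3/10)·(-1) = 5/2.
Against 2 this mix gives (7/10)·1 + (3/10)·6 = 5/2.
All of the column player's active replies (1, 2) yield 5/2, and no column does worse for the row player. The mix makes the column player indifferent and guarantees 5/2, so it is optimal.

Yes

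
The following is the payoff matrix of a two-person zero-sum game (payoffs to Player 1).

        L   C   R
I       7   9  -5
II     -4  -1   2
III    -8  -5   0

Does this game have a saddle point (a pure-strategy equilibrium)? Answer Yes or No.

No

Row minima: I → -5, II → -4, III → -8; maximin = -4.
Column maxima: L → 7, C → 9, R → 2; minimax = 2.
-4 ≠ 2, so no pure-strategy equilibrium exists.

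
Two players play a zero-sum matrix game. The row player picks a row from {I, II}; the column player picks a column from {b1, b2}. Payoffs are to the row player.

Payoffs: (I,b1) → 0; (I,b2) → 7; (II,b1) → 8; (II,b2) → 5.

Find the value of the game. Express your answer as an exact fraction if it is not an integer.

Row minima: I → 0, II → 5; maximin = 5.
Column maxima: b1 → 8, b2 → 7; minimax = 7.
5 ≠ 7, so there is no saddle point; optimal play is mixed.
Let the row player play I with probability p. Expected payoff against b1: 0p + 8(1−p) = −8p + 8; against b2: 7p + 5(1−p) = 2p + 5.
Setting these equal: −8p + 8 = 2p + 5 ⇒ −10p = -3 ⇒ p = 3/10, and the value is (-8)·(3/10) + 8 = 28/5.
For the column player: with q = P(b1), equating I's and II's payoffs gives −7q + 7 = 3q + 5 ⇒ q = 1/5.

28/5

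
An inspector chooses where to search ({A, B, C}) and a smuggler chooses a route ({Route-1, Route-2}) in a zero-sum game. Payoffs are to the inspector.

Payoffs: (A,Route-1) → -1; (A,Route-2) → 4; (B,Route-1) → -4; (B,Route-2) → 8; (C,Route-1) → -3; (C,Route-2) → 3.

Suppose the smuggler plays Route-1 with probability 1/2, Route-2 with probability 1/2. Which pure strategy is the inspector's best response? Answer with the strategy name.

B

Expected payoff of A: (1/2)·(-1) + (1/2)·4 = 3/2.
Expected payoff of B: (1/2)·(-4) + (1/2)·8 = 2.
Expected payoff of C: (1/2)·(-3) + (1/2)·3 = 0.
The largest is 2, so the inspector's best response is B.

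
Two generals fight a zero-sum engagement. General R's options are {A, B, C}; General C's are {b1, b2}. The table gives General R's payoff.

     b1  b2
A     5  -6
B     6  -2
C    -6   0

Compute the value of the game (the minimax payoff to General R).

-6/7

Row minima: A → -6, B → -2, C → -6; maximin = -2.
Column maxima: b1 → 6, b2 → 0; minimax = 0.
-2 ≠ 0, so there is no saddle point; optimal play is mixed.
A is strictly dominated by B, so General R never plays it.
On the remaining 2×2 (B, C vs b1, b2):
Let General R play B with probability p. Expected payoff against b1: 6p + (-6)(1−p) = 12p − 6; against b2: (-2)p + 0(1−p) = −2p.
Setting these equal: 12p − 6 = −2p ⇒ 14p = 6 ⇒ p = 3/7, and the value is (12)·(3/7) − 6 = -6/7.
For General C: with q = P(b1), equating B's and C's payoffs gives 8q − 2 = −6q ⇒ q = 1/7.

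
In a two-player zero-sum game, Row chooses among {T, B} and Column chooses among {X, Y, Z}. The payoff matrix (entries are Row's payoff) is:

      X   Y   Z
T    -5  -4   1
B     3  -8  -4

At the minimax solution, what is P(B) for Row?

Row minima: T → -5, B → -8; maximin = -5.
Column maxima: X → 3, Y → -4, Z → 1; minimax = -4.
-5 ≠ -4, so there is no saddle point; optimal play is mixed.
Z is strictly dominated by Y (it gives Row strictly more in every row), so Column never plays it.
On the remaining 2×2 (T, B vs X, Y):
Let Row play T with probability p. Expected payoff against X: (-5)p + 3(1−p) = −8p + 3; against Y: (-4)p + (-8)(1−p) = 4p − 8.
Setting these equal: −8p + 3 = 4p − 8 ⇒ −12p = -11 ⇒ p = 11/12, and the value is (-8)·(11/12) + 3 = -13/3.
For Column: with q = P(X), equating T's and B's payoffs gives −q − 4 = 11q − 8 ⇒ q = 1/3.

1/12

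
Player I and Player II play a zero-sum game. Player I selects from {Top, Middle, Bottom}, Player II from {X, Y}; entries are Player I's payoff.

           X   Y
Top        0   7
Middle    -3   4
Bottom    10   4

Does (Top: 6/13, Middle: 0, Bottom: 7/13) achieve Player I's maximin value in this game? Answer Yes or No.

Against X this mix gives (6/13)·0 + (7/13)·10 = 70/13.
Against Y this mix gives (6/13)·7 + (7/13)·4 = 70/13.
All of Player II's active replies (X, Y) yield 70/13, and no column does worse for Player I. The mix makes Player II indifferent and guarantees 70/13, so it is optimal.

Yes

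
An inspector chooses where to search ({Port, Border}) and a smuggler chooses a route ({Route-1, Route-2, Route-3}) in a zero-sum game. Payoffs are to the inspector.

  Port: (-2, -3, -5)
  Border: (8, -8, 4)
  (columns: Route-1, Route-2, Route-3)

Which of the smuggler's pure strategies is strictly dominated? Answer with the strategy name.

Route-1

Route-2 holds the inspector's payoff strictly below Route-1 in every row: -3 < -2, -8 < 8.
So Route-1 is strictly dominated for the smuggler.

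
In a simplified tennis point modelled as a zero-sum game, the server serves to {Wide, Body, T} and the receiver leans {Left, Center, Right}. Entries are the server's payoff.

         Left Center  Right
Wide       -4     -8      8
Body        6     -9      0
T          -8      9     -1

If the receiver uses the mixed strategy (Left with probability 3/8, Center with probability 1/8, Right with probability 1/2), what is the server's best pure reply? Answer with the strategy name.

Wide

Expected payoff of Wide: (3/8)·(-4) + (1/8)·(-8) + (1/2)·8 = 3/2.
Expected payoff of Body: (3/8)·6 + (1/8)·(-9) + (1/2)·0 = 9/8.
Expected payoff of T: (3/8)·(-8) + (1/8)·9 + (1/2)·(-1) = -19/8.
The largest is 3/2, so the server's best response is Wide.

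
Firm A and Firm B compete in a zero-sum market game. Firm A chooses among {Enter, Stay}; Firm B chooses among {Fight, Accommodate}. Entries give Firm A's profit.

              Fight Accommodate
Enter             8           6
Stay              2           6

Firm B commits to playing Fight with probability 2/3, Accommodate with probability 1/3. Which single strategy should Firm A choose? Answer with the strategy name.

Enter

Expected payoff of Enter: (2/3)·8 + (1/3)·6 = 22/3.
Expected payoff of Stay: (2/3)·2 + (1/3)·6 = 10/3.
The largest is 22/3, so Firm A's best response is Enter.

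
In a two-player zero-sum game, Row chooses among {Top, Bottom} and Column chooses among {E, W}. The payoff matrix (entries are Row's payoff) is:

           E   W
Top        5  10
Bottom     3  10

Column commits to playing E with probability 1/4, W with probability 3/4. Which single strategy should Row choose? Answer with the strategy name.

Top

Expected payoff of Top: (1/4)·5 + (3/4)·10 = 35/4.
Expected payoff of Bottom: (1/4)·3 + (3/4)·10 = 33/4.
The largest is 35/4, so Row's best response is Top.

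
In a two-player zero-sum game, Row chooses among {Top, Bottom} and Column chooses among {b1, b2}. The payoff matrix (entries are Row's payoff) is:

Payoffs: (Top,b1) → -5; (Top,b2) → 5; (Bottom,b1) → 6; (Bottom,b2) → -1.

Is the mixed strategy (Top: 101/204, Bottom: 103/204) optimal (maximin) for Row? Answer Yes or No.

Against b1 this mix gives (101/204)·(-5) + (103/204)·6 = 113/204.
Against b2 this mix gives (101/204)·5 + (103/204)·(-1) = 67/34.
Column will play b1, holding Row to 113/204. Shifting weight toward the row that does better against b1 would raise this floor (the equalizing mix achieves 25/17 against both b1 and b2), so the proposed strategy is not optimal.

No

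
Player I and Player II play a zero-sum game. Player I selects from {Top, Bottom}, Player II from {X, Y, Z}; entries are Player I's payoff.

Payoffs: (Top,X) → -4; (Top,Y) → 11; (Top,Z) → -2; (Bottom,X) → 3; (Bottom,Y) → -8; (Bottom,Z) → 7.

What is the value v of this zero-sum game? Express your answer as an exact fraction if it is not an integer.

1/26

Row minima: Top → -4, Bottom → -8; maximin = -4.
Column maxima: X → 3, Y → 11, Z → 7; minimax = 3.
-4 ≠ 3, so there is no saddle point; optimal play is mixed.
Z is strictly dominated by X (it gives Player I strictly more in every row), so Player II never plays it.
On the remaining 2×2 (Top, Bottom vs X, Y):
Let Player I play Top with probability p. Expected payoff against X: (-4)p + 3(1−p) = −7p + 3; against Y: 11p + (-8)(1−p) = 19p − 8.
Setting these equal: −7p + 3 = 19p − 8 ⇒ −26p = -11 ⇒ p = 11/26, and the value is (-7)·(11/26) + 3 = 1/26.
For Player II: with q = P(X), equating Top's and Bottom's payoffs gives −15q + 11 = 11q − 8 ⇒ q = 19/26.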